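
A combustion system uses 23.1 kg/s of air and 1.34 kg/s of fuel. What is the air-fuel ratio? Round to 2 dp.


AFR = m_air / m_fuel
AFR = 23.1 / 1.34 = 17.24


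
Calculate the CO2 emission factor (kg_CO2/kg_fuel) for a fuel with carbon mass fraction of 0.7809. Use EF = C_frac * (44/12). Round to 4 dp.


EF = C_frac * (M_CO2 / M_C)
EF = 0.7809 * (44/12)
EF = 0.7809 * 3.666667 = 2.8633 kg_CO2/kg_fuel


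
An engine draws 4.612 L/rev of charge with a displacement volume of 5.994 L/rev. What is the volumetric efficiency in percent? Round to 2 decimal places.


eta_v = (V_actual / V_disp) * 100
Ratio = 4.612 / 5.994 = 0.7694
eta_v = 0.7694 * 100 = 76.94%


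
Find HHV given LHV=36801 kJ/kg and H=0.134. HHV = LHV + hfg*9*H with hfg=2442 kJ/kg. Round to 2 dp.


HHV = LHV + hfg * 9 * H
Water addition = 2442 * 9 * 0.134 = 2945.052 kJ/kg
HHV = 36801 + 2945.052 = 39746.05 kJ/kg


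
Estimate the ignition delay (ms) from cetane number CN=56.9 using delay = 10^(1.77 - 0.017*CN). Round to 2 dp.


delay = 10^(1.77 - 0.017*CN)
Exponent = 1.77 - 0.017*56.9 = 0.8027
delay = 10^0.8027 = 6.35 ms


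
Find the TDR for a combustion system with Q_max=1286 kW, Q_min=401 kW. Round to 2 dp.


TDR = Q_max / Q_min
TDR = 1286 / 401 = 3.21


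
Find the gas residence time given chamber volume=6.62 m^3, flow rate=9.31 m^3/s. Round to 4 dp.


tau = V / Q_flow
tau = 6.62 / 9.31 = 0.7111 s


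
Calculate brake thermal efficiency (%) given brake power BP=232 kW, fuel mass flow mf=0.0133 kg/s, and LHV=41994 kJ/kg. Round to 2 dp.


eta_BTE = (BP / (mf * LHV)) * 100
Denominator = 0.0133 * 41994 = 558.5202 kW
eta_BTE = (232 / 558.5202) * 100 = 41.54%


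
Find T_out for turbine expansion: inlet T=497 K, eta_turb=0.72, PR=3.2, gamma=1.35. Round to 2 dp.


T_out = T_in * (1 - eta * (1 - PR^(-(gamma-1)/gamma)))
Exponent = -(1.35-1)/1.35 = -0.25925926
PR^exp = 3.2^(-0.25925926) = 0.73966521
Factor = 1 - 0.72*(1 - 0.73966521) = 0.81255895
T_out = 497 * 0.81255895 = 403.84 K


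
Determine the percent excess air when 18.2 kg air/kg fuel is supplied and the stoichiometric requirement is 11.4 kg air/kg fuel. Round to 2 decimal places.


Excess air = actual - stoichiometric = 18.2 - 11.4 = 6.80 kg/kg fuel
Excess air % = (excess / stoich) * 100 = (6.80 / 11.4) * 100 = 59.65%


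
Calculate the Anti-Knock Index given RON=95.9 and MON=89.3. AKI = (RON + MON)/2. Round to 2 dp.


AKI = (RON + MON) / 2
AKI = (95.9 + 89.3) / 2
AKI = 185.2 / 2 = 92.60


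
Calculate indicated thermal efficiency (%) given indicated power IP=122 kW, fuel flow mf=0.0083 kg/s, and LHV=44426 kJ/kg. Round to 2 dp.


eta_ith = (IP / (mf * LHV)) * 100
Denominator = 0.0083 * 44426 = 368.7358 kW
eta_ith = (122 / 368.7358) * 100 = 33.09%


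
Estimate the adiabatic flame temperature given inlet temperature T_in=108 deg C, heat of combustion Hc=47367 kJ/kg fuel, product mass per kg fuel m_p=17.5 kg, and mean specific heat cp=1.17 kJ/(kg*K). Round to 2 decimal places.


T_ad = T_in + Hc / (m_p * cp)
Denominator = 17.5 * 1.17 = 20.4750
Temperature rise = 47367 / 20.4750 = 2313.41 K
T_ad = 108 + 2313.41 = 2421.41 deg C


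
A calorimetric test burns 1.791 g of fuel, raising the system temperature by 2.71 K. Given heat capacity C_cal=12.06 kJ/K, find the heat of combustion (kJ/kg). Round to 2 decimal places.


Hc = C_cal * delta_T / m_fuel
Q_released = 12.06 * 2.71 = 32.6826 kJ
m_fuel = 1.791 g = 1.791/1000 kg = 0.001791 kg
Hc = 32.6826 / 0.001791 = 18248.24 kJ/kg


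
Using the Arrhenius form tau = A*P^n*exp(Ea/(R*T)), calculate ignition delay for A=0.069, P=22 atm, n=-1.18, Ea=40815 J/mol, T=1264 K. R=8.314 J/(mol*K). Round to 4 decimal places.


tau = A * P^n * exp(Ea/(R*T))
P^n = 22^(-1.18) = 0.02605801
Ea/(R*T) = 40815/(8.314*1264) = 3.883852
exp(Ea/(R*T)) = 48.611120
tau = 0.069 * 0.02605801 * 48.611120 = 0.0874 ms


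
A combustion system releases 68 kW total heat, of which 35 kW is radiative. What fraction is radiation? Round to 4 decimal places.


f_rad = Q_rad / Q_total
f_rad = 35 / 68 = 0.5147


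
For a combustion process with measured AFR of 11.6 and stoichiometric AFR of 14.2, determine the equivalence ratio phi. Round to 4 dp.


phi = AFR_stoich / AFR_actual
phi = 14.2 / 11.6 = 1.2241


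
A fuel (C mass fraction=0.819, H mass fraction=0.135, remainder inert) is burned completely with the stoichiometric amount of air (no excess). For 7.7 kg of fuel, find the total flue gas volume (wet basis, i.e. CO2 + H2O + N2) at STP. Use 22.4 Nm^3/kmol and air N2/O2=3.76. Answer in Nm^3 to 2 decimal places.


Per kg fuel: CO2 = (C/12 kmol)*22.4 = (0.819/12)*22.4 = 1.52880 Nm^3
Per kg fuel: H2O = (H/2 kmol)*22.4 = (0.135/2)*22.4 = 1.51200 Nm^3
O2 needed per kg fuel = C/12 + H/4 = 0.819/12 + 0.135/4 = 0.10200000 kmol
Per kg fuel: N2 = O2*3.76*22.4 = 0.10200000*3.76*22.4 = 8.59085 Nm^3
Total per kg = 1.52880 + 1.51200 + 8.59085 = 11.63165 Nm^3
Total = 11.63165 * 7.7 = 89.56 Nm^3


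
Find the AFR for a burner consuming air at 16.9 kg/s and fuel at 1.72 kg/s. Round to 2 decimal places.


AFR = m_air / m_fuel
AFR = 16.9 / 1.72 = 9.83


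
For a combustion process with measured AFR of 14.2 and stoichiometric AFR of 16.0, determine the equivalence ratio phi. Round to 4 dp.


phi = AFR_stoich / AFR_actual
phi = 16.0 / 14.2 = 1.1268


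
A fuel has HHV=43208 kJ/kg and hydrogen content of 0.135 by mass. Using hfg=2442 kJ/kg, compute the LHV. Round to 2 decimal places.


LHV = HHV - hfg * 9 * H
Water correction = 2442 * 9 * 0.135 = 2967.030 kJ/kg
LHV = 43208 - 2967.030 = 40240.97 kJ/kg


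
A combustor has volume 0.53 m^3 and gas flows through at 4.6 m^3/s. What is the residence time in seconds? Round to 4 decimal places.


tau = V / Q_flow
tau = 0.53 / 4.6 = 0.1152 s


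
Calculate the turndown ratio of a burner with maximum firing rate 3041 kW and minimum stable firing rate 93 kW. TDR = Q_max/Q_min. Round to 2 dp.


TDR = Q_max / Q_min
TDR = 3041 / 93 = 32.70


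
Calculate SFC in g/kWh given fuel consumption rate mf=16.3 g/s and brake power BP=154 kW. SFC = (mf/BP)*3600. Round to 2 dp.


SFC = (mf / BP) * 3600
Rate = 16.3 / 154 = 0.105844 g/(s*kW)
SFC = 0.105844 * 3600 = 381.04 g/kWh


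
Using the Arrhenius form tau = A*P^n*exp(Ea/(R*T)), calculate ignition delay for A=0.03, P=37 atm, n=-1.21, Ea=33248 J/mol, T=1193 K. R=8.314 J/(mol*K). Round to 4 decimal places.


tau = A * P^n * exp(Ea/(R*T))
P^n = 37^(-1.21) = 0.01266123
Ea/(R*T) = 33248/(8.314*1193) = 3.352085
exp(Ea/(R*T)) = 28.562233
tau = 0.03 * 0.01266123 * 28.562233 = 0.0108 ms


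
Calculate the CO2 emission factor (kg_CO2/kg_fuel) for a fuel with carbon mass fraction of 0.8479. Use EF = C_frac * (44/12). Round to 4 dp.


EF = C_frac * (M_CO2 / M_C)
EF = 0.8479 * (44/12)
EF = 0.8479 * 3.666667 = 3.1090 kg_CO2/kg_fuel


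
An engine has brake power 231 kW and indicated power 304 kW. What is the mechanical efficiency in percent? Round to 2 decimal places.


eta_mech = (BP / IP) * 100
Ratio = 231 / 304 = 0.7599
eta_mech = 0.7599 * 100 = 75.99%


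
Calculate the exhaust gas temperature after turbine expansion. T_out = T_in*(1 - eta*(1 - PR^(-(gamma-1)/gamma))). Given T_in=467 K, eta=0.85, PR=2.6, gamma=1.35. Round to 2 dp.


T_out = T_in * (1 - eta * (1 - PR^(-(gamma-1)/gamma)))
Exponent = -(1.35-1)/1.35 = -0.25925926
PR^exp = 2.6^(-0.25925926) = 0.78057442
Factor = 1 - 0.85*(1 - 0.78057442) = 0.81348826
T_out = 467 * 0.81348826 = 379.90 K


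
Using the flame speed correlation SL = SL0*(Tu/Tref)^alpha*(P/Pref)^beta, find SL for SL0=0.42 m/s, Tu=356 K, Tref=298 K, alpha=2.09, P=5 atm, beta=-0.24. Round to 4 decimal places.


SL = SL0 * (Tu/Tref)^alpha * (P/Pref)^beta
T ratio = 356/298 = 1.19463087
(T ratio)^alpha = 1.19463087^2.09 = 1.450169
(P/Pref)^beta = 5^(-0.24) = 0.679590
SL = 0.42 * 1.450169 * 0.679590 = 0.4139 m/s


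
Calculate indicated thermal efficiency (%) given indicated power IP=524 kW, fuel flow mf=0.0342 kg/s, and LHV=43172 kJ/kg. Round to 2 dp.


eta_ith = (IP / (mf * LHV)) * 100
Denominator = 0.0342 * 43172 = 1476.4824 kW
eta_ith = (524 / 1476.4824) * 100 = 35.49%


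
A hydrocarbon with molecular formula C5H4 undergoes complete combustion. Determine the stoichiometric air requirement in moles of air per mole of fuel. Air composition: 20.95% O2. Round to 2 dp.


Balanced combustion: C5H4 + 6 O2 -> 5 CO2 + 2 H2O
O2 needed = C + H/4 = 5 + 4/4 = 6.00 moles
Air moles = O2 / 0.2095 = 6.00 / 0.2095 = 28.64 moles air


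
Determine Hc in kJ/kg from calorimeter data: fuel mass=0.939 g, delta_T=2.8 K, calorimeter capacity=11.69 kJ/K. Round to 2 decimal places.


Hc = C_cal * delta_T / m_fuel
Q_released = 11.69 * 2.8 = 32.7320 kJ
m_fuel = 0.939 g = 0.939/1000 kg = 0.000939 kg
Hc = 32.7320 / 0.000939 = 34858.36 kJ/kg


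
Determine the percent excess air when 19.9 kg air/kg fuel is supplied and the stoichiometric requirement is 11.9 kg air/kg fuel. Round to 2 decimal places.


Excess air = actual - stoichiometric = 19.9 - 11.9 = 8.00 kg/kg fuel
Excess air % = (excess / stoich) * 100 = (8.00 / 11.9) * 100 = 67.23%


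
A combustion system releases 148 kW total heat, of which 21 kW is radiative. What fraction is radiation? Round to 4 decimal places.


f_rad = Q_rad / Q_total
f_rad = 21 / 148 = 0.1419


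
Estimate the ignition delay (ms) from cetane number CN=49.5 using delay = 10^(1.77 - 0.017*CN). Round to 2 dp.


delay = 10^(1.77 - 0.017*CN)
Exponent = 1.77 - 0.017*49.5 = 0.9285
delay = 10^0.9285 = 8.48 ms


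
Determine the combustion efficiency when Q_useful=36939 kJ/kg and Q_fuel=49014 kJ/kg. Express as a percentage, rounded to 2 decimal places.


Efficiency = (Q_useful / Q_fuel) * 100
Efficiency = (36939 / 49014) * 100
Efficiency = 0.7536 * 100 = 75.36%


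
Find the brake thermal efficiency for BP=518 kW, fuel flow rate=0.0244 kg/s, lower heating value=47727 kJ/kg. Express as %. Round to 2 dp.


eta_BTE = (BP / (mf * LHV)) * 100
Denominator = 0.0244 * 47727 = 1164.5388 kW
eta_BTE = (518 / 1164.5388) * 100 = 44.48%


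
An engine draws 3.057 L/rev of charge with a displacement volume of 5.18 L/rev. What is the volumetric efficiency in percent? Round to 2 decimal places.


eta_v = (V_actual / V_disp) * 100
Ratio = 3.057 / 5.18 = 0.5902
eta_v = 0.5902 * 100 = 59.02%


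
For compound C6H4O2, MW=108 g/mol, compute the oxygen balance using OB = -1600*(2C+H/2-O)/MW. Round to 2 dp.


OB = -1600 * (2C + H/2 - O) / MW
Inner = 2*6 + 4/2 - 2 = 12.00
OB = -1600 * 12.00 / 108 = -177.78%


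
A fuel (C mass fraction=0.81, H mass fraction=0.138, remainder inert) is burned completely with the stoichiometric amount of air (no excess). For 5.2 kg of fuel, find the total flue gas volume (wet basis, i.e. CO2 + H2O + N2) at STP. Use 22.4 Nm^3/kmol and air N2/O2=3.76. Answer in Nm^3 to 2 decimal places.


Per kg fuel: CO2 = (C/12 kmol)*22.4 = (0.81/12)*22.4 = 1.51200 Nm^3
Per kg fuel: H2O = (H/2 kmol)*22.4 = (0.138/2)*22.4 = 1.54560 Nm^3
O2 needed per kg fuel = C/12 + H/4 = 0.81/12 + 0.138/4 = 0.10200000 kmol
Per kg fuel: N2 = O2*3.76*22.4 = 0.10200000*3.76*22.4 = 8.59085 Nm^3
Total per kg = 1.51200 + 1.54560 + 8.59085 = 11.64845 Nm^3
Total = 11.64845 * 5.2 = 60.57 Nm^3


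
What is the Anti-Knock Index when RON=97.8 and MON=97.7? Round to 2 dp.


AKI = (RON + MON) / 2
AKI = (97.8 + 97.7) / 2
AKI = 195.5 / 2 = 97.75


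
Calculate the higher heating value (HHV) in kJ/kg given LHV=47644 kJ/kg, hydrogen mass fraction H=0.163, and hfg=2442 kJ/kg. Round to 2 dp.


HHV = LHV + hfg * 9 * H
Water addition = 2442 * 9 * 0.163 = 3582.414 kJ/kg
HHV = 47644 + 3582.414 = 51226.41 kJ/kg


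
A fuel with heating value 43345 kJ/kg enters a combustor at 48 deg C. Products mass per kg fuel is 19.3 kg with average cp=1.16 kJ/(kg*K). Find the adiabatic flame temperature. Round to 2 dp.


T_ad = T_in + Hc / (m_p * cp)
Denominator = 19.3 * 1.16 = 22.3880
Temperature rise = 43345 / 22.3880 = 1936.08 K
T_ad = 48 + 1936.08 = 1984.08 deg C


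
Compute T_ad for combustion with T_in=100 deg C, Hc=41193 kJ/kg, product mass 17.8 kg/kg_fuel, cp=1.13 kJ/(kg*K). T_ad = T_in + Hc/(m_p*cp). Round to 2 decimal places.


T_ad = T_in + Hc / (m_p * cp)
Denominator = 17.8 * 1.13 = 20.1140
Temperature rise = 41193 / 20.1140 = 2047.98 K
T_ad = 100 + 2047.98 = 2147.98 deg C


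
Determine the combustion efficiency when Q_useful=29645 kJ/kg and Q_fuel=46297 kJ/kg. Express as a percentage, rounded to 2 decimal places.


Efficiency = (Q_useful / Q_fuel) * 100
Efficiency = (29645 / 46297) * 100
Efficiency = 0.6403 * 100 = 64.03%


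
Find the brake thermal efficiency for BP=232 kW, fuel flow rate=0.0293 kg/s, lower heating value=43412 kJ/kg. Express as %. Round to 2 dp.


eta_BTE = (BP / (mf * LHV)) * 100
Denominator = 0.0293 * 43412 = 1271.9716 kW
eta_BTE = (232 / 1271.9716) * 100 = 18.24%


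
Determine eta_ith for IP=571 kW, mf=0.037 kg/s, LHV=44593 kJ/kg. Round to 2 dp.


eta_ith = (IP / (mf * LHV)) * 100
Denominator = 0.037 * 44593 = 1649.9410 kW
eta_ith = (571 / 1649.9410) * 100 = 34.61%


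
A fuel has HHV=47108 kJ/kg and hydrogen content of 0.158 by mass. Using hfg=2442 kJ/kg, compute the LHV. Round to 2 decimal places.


LHV = HHV - hfg * 9 * H
Water correction = 2442 * 9 * 0.158 = 3472.524 kJ/kg
LHV = 47108 - 3472.524 = 43635.48 kJ/kg


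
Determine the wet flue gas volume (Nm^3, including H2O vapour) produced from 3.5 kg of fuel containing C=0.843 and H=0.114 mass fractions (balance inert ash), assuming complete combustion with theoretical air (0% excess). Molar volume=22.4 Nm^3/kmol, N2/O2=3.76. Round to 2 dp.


Per kg fuel: CO2 = (C/12 kmol)*22.4 = (0.843/12)*22.4 = 1.57360 Nm^3
Per kg fuel: H2O = (H/2 kmol)*22.4 = (0.114/2)*22.4 = 1.27680 Nm^3
O2 needed per kg fuel = C/12 + H/4 = 0.843/12 + 0.114/4 = 0.09875000 kmol
Per kg fuel: N2 = O2*3.76*22.4 = 0.09875000*3.76*22.4 = 8.31712 Nm^3
Total per kg = 1.57360 + 1.27680 + 8.31712 = 11.16752 Nm^3
Total = 11.16752 * 3.5 = 39.09 Nm^3


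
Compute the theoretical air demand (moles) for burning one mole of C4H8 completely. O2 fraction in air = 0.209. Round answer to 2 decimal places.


Balanced combustion: C4H8 + 6 O2 -> 4 CO2 + 4 H2O
O2 needed = C + H/4 = 4 + 8/4 = 6.00 moles
Air moles = O2 / 0.209 = 6.00 / 0.209 = 28.71 moles air


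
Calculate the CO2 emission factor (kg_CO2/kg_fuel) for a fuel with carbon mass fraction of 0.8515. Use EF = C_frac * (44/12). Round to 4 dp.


EF = C_frac * (M_CO2 / M_C)
EF = 0.8515 * (44/12)
EF = 0.8515 * 3.666667 = 3.1222 kg_CO2/kg_fuel


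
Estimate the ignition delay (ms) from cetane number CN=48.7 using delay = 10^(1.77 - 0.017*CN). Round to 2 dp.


delay = 10^(1.77 - 0.017*CN)
Exponent = 1.77 - 0.017*48.7 = 0.9421
delay = 10^0.9421 = 8.75 ms


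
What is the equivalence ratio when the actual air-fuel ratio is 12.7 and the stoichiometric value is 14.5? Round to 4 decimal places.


phi = AFR_stoich / AFR_actual
phi = 14.5 / 12.7 = 1.1417


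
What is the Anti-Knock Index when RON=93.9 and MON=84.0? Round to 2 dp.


AKI = (RON + MON) / 2
AKI = (93.9 + 84.0) / 2
AKI = 177.9 / 2 = 88.95


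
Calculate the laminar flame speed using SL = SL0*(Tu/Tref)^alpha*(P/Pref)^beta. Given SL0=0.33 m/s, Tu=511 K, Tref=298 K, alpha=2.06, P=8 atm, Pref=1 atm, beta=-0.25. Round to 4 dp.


SL = SL0 * (Tu/Tref)^alpha * (P/Pref)^beta
T ratio = 511/298 = 1.71476510
(T ratio)^alpha = 1.71476510^2.06 = 3.037117
(P/Pref)^beta = 8^(-0.25) = 0.594604
SL = 0.33 * 3.037117 * 0.594604 = 0.5959 m/s


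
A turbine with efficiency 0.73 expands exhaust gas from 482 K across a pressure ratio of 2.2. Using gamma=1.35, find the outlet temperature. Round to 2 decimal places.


T_out = T_in * (1 - eta * (1 - PR^(-(gamma-1)/gamma)))
Exponent = -(1.35-1)/1.35 = -0.25925926
PR^exp = 2.2^(-0.25925926) = 0.81512413
Factor = 1 - 0.73*(1 - 0.81512413) = 0.86504061
T_out = 482 * 0.86504061 = 416.95 K


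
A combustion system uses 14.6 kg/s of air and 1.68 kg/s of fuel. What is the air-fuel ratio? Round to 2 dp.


AFR = m_air / m_fuel
AFR = 14.6 / 1.68 = 8.69


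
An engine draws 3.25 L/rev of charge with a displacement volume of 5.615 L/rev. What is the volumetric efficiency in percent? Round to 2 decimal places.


eta_v = (V_actual / V_disp) * 100
Ratio = 3.25 / 5.615 = 0.5788
eta_v = 0.5788 * 100 = 57.88%


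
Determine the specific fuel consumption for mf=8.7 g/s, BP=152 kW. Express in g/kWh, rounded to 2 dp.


SFC = (mf / BP) * 3600
Rate = 8.7 / 152 = 0.057237 g/(s*kW)
SFC = 0.057237 * 3600 = 206.05 g/kWh


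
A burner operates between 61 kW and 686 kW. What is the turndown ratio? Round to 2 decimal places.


TDR = Q_max / Q_min
TDR = 686 / 61 = 11.25


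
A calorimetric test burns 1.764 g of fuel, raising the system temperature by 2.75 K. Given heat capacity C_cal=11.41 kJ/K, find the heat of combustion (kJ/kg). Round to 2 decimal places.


Hc = C_cal * delta_T / m_fuel
Q_released = 11.41 * 2.75 = 31.3775 kJ
m_fuel = 1.764 g = 1.764/1000 kg = 0.001764 kg
Hc = 31.3775 / 0.001764 = 17787.70 kJ/kg


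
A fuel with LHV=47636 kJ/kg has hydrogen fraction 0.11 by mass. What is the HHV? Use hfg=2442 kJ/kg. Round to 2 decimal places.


HHV = LHV + hfg * 9 * H
Water addition = 2442 * 9 * 0.11 = 2417.580 kJ/kg
HHV = 47636 + 2417.580 = 50053.58 kJ/kg


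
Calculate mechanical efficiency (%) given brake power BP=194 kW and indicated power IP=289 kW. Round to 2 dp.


eta_mech = (BP / IP) * 100
Ratio = 194 / 289 = 0.6713
eta_mech = 0.6713 * 100 = 67.13%


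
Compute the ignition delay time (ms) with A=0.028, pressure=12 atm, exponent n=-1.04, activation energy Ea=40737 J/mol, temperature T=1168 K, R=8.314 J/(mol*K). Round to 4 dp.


tau = A * P^n * exp(Ea/(R*T))
P^n = 12^(-1.04) = 0.07544866
Ea/(R*T) = 40737/(8.314*1168) = 4.195041
exp(Ea/(R*T)) = 66.356433
tau = 0.028 * 0.07544866 * 66.356433 = 0.1402 ms


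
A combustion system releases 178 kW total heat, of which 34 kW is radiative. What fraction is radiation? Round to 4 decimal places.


f_rad = Q_rad / Q_total
f_rad = 34 / 178 = 0.1910


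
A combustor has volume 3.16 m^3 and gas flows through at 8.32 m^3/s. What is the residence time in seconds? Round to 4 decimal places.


tau = V / Q_flow
tau = 3.16 / 8.32 = 0.3798 s


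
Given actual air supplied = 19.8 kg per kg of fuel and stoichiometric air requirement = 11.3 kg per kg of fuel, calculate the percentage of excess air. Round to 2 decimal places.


Excess air = actual - stoichiometric = 19.8 - 11.3 = 8.50 kg/kg fuel
Excess air % = (excess / stoich) * 100 = (8.50 / 11.3) * 100 = 75.22%


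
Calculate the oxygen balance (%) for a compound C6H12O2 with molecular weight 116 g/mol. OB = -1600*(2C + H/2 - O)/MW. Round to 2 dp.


OB = -1600 * (2C + H/2 - O) / MW
Inner = 2*6 + 12/2 - 2 = 16.00
OB = -1600 * 16.00 / 116 = -220.69%


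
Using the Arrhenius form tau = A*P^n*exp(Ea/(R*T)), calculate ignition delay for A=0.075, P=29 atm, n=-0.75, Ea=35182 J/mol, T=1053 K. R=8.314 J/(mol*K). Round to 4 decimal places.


tau = A * P^n * exp(Ea/(R*T))
P^n = 29^(-0.75) = 0.08002054
Ea/(R*T) = 35182/(8.314*1053) = 4.018668
exp(Ea/(R*T)) = 55.626964
tau = 0.075 * 0.08002054 * 55.626964 = 0.3338 ms


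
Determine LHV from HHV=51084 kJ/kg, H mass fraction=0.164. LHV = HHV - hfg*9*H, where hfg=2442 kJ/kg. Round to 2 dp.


LHV = HHV - hfg * 9 * H
Water correction = 2442 * 9 * 0.164 = 3604.392 kJ/kg
LHV = 51084 - 3604.392 = 47479.61 kJ/kg


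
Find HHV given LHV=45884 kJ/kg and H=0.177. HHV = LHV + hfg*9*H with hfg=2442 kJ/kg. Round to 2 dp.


HHV = LHV + hfg * 9 * H
Water addition = 2442 * 9 * 0.177 = 3890.106 kJ/kg
HHV = 45884 + 3890.106 = 49774.11 kJ/kg


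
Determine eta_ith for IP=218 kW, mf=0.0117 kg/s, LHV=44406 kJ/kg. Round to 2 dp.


eta_ith = (IP / (mf * LHV)) * 100
Denominator = 0.0117 * 44406 = 519.5502 kW
eta_ith = (218 / 519.5502) * 100 = 41.96%


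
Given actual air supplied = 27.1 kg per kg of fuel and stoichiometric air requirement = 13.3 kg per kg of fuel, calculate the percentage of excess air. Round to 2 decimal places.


Excess air = actual - stoichiometric = 27.1 - 13.3 = 13.80 kg/kg fuel
Excess air % = (excess / stoich) * 100 = (13.80 / 13.3) * 100 = 103.76%


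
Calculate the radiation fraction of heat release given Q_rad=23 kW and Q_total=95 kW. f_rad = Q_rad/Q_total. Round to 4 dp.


f_rad = Q_rad / Q_total
f_rad = 23 / 95 = 0.2421


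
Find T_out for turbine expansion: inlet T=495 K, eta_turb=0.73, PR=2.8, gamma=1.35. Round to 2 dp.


T_out = T_in * (1 - eta * (1 - PR^(-(gamma-1)/gamma)))
Exponent = -(1.35-1)/1.35 = -0.25925926
PR^exp = 2.8^(-0.25925926) = 0.76572026
Factor = 1 - 0.73*(1 - 0.76572026) = 0.82897579
T_out = 495 * 0.82897579 = 410.34 K


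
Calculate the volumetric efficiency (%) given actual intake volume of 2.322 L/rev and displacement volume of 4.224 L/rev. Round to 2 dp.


eta_v = (V_actual / V_disp) * 100
Ratio = 2.322 / 4.224 = 0.5497
eta_v = 0.5497 * 100 = 54.97%


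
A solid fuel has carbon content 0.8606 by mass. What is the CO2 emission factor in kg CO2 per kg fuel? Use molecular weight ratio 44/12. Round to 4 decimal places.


EF = C_frac * (M_CO2 / M_C)
EF = 0.8606 * (44/12)
EF = 0.8606 * 3.666667 = 3.1555 kg_CO2/kg_fuel


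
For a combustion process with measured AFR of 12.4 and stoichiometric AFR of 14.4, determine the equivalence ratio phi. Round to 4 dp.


phi = AFR_stoich / AFR_actual
phi = 14.4 / 12.4 = 1.1613


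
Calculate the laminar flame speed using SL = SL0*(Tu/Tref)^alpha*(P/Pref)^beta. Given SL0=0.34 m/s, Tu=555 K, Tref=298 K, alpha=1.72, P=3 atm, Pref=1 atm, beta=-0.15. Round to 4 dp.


SL = SL0 * (Tu/Tref)^alpha * (P/Pref)^beta
T ratio = 555/298 = 1.86241611
(T ratio)^alpha = 1.86241611^1.72 = 2.914285
(P/Pref)^beta = 3^(-0.15) = 0.848070
SL = 0.34 * 2.914285 * 0.848070 = 0.8403 m/s


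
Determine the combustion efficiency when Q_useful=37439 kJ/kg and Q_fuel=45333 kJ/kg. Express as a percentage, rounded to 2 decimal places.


Efficiency = (Q_useful / Q_fuel) * 100
Efficiency = (37439 / 45333) * 100
Efficiency = 0.8259 * 100 = 82.59%


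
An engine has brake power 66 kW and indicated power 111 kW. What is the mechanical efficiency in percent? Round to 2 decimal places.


eta_mech = (BP / IP) * 100
Ratio = 66 / 111 = 0.5946
eta_mech = 0.5946 * 100 = 59.46%


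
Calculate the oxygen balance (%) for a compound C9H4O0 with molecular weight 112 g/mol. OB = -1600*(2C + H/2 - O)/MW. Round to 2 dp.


OB = -1600 * (2C + H/2 - O) / MW
Inner = 2*9 + 4/2 - 0 = 20.00
OB = -1600 * 20.00 / 112 = -285.71%


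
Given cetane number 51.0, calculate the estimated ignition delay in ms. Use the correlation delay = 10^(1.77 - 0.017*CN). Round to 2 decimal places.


delay = 10^(1.77 - 0.017*CN)
Exponent = 1.77 - 0.017*51.0 = 0.9030
delay = 10^0.9030 = 8.00 ms


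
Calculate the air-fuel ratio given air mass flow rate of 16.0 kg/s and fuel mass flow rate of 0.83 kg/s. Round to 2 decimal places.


AFR = m_air / m_fuel
AFR = 16.0 / 0.83 = 19.28


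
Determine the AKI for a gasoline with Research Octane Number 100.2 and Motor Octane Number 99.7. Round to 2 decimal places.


AKI = (RON + MON) / 2
AKI = (100.2 + 99.7) / 2
AKI = 199.9 / 2 = 99.95


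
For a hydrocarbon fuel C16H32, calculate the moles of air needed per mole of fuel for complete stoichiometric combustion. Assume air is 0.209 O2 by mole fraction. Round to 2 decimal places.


Balanced combustion: C16H32 + 24 O2 -> 16 CO2 + 16 H2O
O2 needed = C + H/4 = 16 + 32/4 = 24.00 moles
Air moles = O2 / 0.209 = 24.00 / 0.209 = 114.83 moles air


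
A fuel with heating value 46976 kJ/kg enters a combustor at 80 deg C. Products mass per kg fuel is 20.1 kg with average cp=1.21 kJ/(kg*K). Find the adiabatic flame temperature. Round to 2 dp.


T_ad = T_in + Hc / (m_p * cp)
Denominator = 20.1 * 1.21 = 24.3210
Temperature rise = 46976 / 24.3210 = 1931.50 K
T_ad = 80 + 1931.50 = 2011.50 deg C


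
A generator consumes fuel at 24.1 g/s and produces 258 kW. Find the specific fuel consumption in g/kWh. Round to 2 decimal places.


SFC = (mf / BP) * 3600
Rate = 24.1 / 258 = 0.093411 g/(s*kW)
SFC = 0.093411 * 3600 = 336.28 g/kWh


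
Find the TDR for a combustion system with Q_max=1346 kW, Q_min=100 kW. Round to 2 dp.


TDR = Q_max / Q_min
TDR = 1346 / 100 = 13.46


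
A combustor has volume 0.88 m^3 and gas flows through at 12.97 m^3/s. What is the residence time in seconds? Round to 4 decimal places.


tau = V / Q_flow
tau = 0.88 / 12.97 = 0.0678 s


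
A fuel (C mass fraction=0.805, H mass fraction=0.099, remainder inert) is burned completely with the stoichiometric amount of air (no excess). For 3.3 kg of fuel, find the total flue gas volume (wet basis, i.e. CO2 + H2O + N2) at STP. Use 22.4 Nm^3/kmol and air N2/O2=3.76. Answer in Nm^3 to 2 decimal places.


Per kg fuel: CO2 = (C/12 kmol)*22.4 = (0.805/12)*22.4 = 1.50267 Nm^3
Per kg fuel: H2O = (H/2 kmol)*22.4 = (0.099/2)*22.4 = 1.10880 Nm^3
O2 needed per kg fuel = C/12 + H/4 = 0.805/12 + 0.099/4 = 0.09183333 kmol
Per kg fuel: N2 = O2*3.76*22.4 = 0.09183333*3.76*22.4 = 7.73457 Nm^3
Total per kg = 1.50267 + 1.10880 + 7.73457 = 10.34604 Nm^3
Total = 10.34604 * 3.3 = 34.14 Nm^3


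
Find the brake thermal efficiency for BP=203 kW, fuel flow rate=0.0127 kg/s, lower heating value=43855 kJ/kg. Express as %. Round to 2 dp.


eta_BTE = (BP / (mf * LHV)) * 100
Denominator = 0.0127 * 43855 = 556.9585 kW
eta_BTE = (203 / 556.9585) * 100 = 36.45%


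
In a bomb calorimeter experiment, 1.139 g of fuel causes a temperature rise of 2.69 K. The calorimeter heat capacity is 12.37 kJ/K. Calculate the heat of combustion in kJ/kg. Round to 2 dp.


Hc = C_cal * delta_T / m_fuel
Q_released = 12.37 * 2.69 = 33.2753 kJ
m_fuel = 1.139 g = 1.139/1000 kg = 0.001139 kg
Hc = 33.2753 / 0.001139 = 29214.49 kJ/kg


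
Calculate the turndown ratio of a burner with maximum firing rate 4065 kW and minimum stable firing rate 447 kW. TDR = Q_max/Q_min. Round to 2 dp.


TDR = Q_max / Q_min
TDR = 4065 / 447 = 9.09


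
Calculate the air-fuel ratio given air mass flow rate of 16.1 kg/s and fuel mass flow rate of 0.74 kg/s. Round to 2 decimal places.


AFR = m_air / m_fuel
AFR = 16.1 / 0.74 = 21.76


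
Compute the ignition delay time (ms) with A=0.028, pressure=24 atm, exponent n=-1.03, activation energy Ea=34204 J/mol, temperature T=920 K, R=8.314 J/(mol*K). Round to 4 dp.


tau = A * P^n * exp(Ea/(R*T))
P^n = 24^(-1.03) = 0.03787760
Ea/(R*T) = 34204/(8.314*920) = 4.471766
exp(Ea/(R*T)) = 87.511114
tau = 0.028 * 0.03787760 * 87.511114 = 0.0928 ms


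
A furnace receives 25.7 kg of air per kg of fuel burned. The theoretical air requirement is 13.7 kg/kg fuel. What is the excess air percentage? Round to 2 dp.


Excess air = actual - stoichiometric = 25.7 - 13.7 = 12.00 kg/kg fuel
Excess air % = (excess / stoich) * 100 = (12.00 / 13.7) * 100 = 87.59%


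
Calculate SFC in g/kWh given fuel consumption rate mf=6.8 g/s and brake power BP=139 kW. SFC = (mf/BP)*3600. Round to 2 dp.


SFC = (mf / BP) * 3600
Rate = 6.8 / 139 = 0.048921 g/(s*kW)
SFC = 0.048921 * 3600 = 176.12 g/kWh


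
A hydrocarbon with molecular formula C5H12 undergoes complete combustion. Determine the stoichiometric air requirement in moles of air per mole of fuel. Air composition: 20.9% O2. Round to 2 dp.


Balanced combustion: C5H12 + 8 O2 -> 5 CO2 + 6 H2O
O2 needed = C + H/4 = 5 + 12/4 = 8.00 moles
Air moles = O2 / 0.209 = 8.00 / 0.209 = 38.28 moles air


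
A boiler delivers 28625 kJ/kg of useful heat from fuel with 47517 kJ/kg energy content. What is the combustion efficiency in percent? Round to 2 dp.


Efficiency = (Q_useful / Q_fuel) * 100
Efficiency = (28625 / 47517) * 100
Efficiency = 0.6024 * 100 = 60.24%


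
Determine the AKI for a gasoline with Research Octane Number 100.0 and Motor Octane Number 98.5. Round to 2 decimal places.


AKI = (RON + MON) / 2
AKI = (100.0 + 98.5) / 2
AKI = 198.5 / 2 = 99.25


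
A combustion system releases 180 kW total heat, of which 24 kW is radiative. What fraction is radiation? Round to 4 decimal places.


f_rad = Q_rad / Q_total
f_rad = 24 / 180 = 0.1333


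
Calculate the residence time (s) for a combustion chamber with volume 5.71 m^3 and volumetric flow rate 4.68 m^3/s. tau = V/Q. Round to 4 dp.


tau = V / Q_flow
tau = 5.71 / 4.68 = 1.2201 s


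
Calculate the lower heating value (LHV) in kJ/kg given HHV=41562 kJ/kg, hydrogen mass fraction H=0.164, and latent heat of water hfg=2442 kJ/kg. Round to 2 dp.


LHV = HHV - hfg * 9 * H
Water correction = 2442 * 9 * 0.164 = 3604.392 kJ/kg
LHV = 41562 - 3604.392 = 37957.61 kJ/kg


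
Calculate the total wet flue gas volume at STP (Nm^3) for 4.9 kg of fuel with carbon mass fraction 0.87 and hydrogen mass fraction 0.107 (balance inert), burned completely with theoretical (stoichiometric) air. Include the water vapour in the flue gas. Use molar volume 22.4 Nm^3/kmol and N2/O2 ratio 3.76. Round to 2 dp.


Per kg fuel: CO2 = (C/12 kmol)*22.4 = (0.87/12)*22.4 = 1.62400 Nm^3
Per kg fuel: H2O = (H/2 kmol)*22.4 = (0.107/2)*22.4 = 1.19840 Nm^3
O2 needed per kg fuel = C/12 + H/4 = 0.87/12 + 0.107/4 = 0.09925000 kmol
Per kg fuel: N2 = O2*3.76*22.4 = 0.09925000*3.76*22.4 = 8.35923 Nm^3
Total per kg = 1.62400 + 1.19840 + 8.35923 = 11.18163 Nm^3
Total = 11.18163 * 4.9 = 54.79 Nm^3


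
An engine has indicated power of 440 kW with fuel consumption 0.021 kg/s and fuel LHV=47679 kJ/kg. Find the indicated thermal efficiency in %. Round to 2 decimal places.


eta_ith = (IP / (mf * LHV)) * 100
Denominator = 0.021 * 47679 = 1001.2590 kW
eta_ith = (440 / 1001.2590) * 100 = 43.94%


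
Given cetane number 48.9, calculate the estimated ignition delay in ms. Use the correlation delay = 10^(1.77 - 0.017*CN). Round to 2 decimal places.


delay = 10^(1.77 - 0.017*CN)
Exponent = 1.77 - 0.017*48.9 = 0.9387
delay = 10^0.9387 = 8.68 ms


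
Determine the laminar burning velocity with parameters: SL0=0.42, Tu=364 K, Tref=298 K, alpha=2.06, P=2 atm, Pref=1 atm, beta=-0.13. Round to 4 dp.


SL = SL0 * (Tu/Tref)^alpha * (P/Pref)^beta
T ratio = 364/298 = 1.22147651
(T ratio)^alpha = 1.22147651^2.06 = 1.510022
(P/Pref)^beta = 2^(-0.13) = 0.913831
SL = 0.42 * 1.510022 * 0.913831 = 0.5796 m/s


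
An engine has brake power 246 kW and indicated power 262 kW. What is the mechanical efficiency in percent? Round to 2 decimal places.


eta_mech = (BP / IP) * 100
Ratio = 246 / 262 = 0.9389
eta_mech = 0.9389 * 100 = 93.89%


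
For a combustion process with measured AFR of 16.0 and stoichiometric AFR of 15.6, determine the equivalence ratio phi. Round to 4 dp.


phi = AFR_stoich / AFR_actual
phi = 15.6 / 16.0 = 0.9750


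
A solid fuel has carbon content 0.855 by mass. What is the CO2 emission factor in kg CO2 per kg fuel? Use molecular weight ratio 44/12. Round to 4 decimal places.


EF = C_frac * (M_CO2 / M_C)
EF = 0.855 * (44/12)
EF = 0.855 * 3.666667 = 3.1350 kg_CO2/kg_fuel


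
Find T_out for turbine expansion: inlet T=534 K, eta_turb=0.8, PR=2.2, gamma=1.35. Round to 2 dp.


T_out = T_in * (1 - eta * (1 - PR^(-(gamma-1)/gamma)))
Exponent = -(1.35-1)/1.35 = -0.25925926
PR^exp = 2.2^(-0.25925926) = 0.81512413
Factor = 1 - 0.8*(1 - 0.81512413) = 0.85209930
T_out = 534 * 0.85209930 = 455.02 K


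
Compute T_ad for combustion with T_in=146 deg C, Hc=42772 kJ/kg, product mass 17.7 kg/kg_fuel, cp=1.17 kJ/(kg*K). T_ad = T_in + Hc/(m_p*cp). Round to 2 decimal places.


T_ad = T_in + Hc / (m_p * cp)
Denominator = 17.7 * 1.17 = 20.7090
Temperature rise = 42772 / 20.7090 = 2065.38 K
T_ad = 146 + 2065.38 = 2211.38 deg C


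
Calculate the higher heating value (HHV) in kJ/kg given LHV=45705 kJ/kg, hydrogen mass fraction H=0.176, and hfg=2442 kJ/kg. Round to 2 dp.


HHV = LHV + hfg * 9 * H
Water addition = 2442 * 9 * 0.176 = 3868.128 kJ/kg
HHV = 45705 + 3868.128 = 49573.13 kJ/kg


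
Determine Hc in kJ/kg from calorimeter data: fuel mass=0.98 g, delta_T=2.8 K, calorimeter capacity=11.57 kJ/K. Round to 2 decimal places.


Hc = C_cal * delta_T / m_fuel
Q_released = 11.57 * 2.8 = 32.3960 kJ
m_fuel = 0.98 g = 0.98/1000 kg = 0.000980 kg
Hc = 32.3960 / 0.000980 = 33057.14 kJ/kg


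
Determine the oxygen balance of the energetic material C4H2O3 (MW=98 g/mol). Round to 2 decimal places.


OB = -1600 * (2C + H/2 - O) / MW
Inner = 2*4 + 2/2 - 3 = 6.00
OB = -1600 * 6.00 / 98 = -97.96%


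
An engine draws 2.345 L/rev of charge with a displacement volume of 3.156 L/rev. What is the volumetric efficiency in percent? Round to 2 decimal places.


eta_v = (V_actual / V_disp) * 100
Ratio = 2.345 / 3.156 = 0.7430
eta_v = 0.7430 * 100 = 74.30%


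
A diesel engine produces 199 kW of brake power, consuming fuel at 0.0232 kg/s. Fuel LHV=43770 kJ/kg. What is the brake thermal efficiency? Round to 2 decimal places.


eta_BTE = (BP / (mf * LHV)) * 100
Denominator = 0.0232 * 43770 = 1015.4640 kW
eta_BTE = (199 / 1015.4640) * 100 = 19.60%


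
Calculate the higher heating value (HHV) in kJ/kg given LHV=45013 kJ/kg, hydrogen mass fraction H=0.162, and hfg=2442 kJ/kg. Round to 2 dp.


HHV = LHV + hfg * 9 * H
Water addition = 2442 * 9 * 0.162 = 3560.436 kJ/kg
HHV = 45013 + 3560.436 = 48573.44 kJ/kg


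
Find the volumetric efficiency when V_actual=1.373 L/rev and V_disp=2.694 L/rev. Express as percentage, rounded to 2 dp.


eta_v = (V_actual / V_disp) * 100
Ratio = 1.373 / 2.694 = 0.5097
eta_v = 0.5097 * 100 = 50.97%


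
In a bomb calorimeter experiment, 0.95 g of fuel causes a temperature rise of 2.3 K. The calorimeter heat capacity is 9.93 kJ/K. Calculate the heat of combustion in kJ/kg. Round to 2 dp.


Hc = C_cal * delta_T / m_fuel
Q_released = 9.93 * 2.3 = 22.8390 kJ
m_fuel = 0.95 g = 0.95/1000 kg = 0.000950 kg
Hc = 22.8390 / 0.000950 = 24041.05 kJ/kg


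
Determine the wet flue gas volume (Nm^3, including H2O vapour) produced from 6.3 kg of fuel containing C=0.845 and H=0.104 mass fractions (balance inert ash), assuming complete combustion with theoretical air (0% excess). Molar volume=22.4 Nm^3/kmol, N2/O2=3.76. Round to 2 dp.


Per kg fuel: CO2 = (C/12 kmol)*22.4 = (0.845/12)*22.4 = 1.57733 Nm^3
Per kg fuel: H2O = (H/2 kmol)*22.4 = (0.104/2)*22.4 = 1.16480 Nm^3
O2 needed per kg fuel = C/12 + H/4 = 0.845/12 + 0.104/4 = 0.09641667 kmol
Per kg fuel: N2 = O2*3.76*22.4 = 0.09641667*3.76*22.4 = 8.12060 Nm^3
Total per kg = 1.57733 + 1.16480 + 8.12060 = 10.86273 Nm^3
Total = 10.86273 * 6.3 = 68.44 Nm^3


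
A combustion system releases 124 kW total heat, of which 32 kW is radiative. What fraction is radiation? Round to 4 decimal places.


f_rad = Q_rad / Q_total
f_rad = 32 / 124 = 0.2581


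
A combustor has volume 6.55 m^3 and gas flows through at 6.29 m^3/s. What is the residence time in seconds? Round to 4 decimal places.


tau = V / Q_flow
tau = 6.55 / 6.29 = 1.0413 s


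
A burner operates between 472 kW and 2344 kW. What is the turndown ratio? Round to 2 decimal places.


TDR = Q_max / Q_min
TDR = 2344 / 472 = 4.97


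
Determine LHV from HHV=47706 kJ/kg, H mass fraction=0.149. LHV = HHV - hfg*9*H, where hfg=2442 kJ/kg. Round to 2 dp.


LHV = HHV - hfg * 9 * H
Water correction = 2442 * 9 * 0.149 = 3274.722 kJ/kg
LHV = 47706 - 3274.722 = 44431.28 kJ/kg


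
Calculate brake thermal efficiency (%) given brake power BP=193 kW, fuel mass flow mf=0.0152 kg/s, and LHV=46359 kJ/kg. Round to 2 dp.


eta_BTE = (BP / (mf * LHV)) * 100
Denominator = 0.0152 * 46359 = 704.6568 kW
eta_BTE = (193 / 704.6568) * 100 = 27.39%


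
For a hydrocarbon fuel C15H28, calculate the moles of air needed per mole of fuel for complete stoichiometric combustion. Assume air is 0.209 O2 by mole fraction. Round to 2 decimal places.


Balanced combustion: C15H28 + 22 O2 -> 15 CO2 + 14 H2O
O2 needed = C + H/4 = 15 + 28/4 = 22.00 moles
Air moles = O2 / 0.209 = 22.00 / 0.209 = 105.26 moles air


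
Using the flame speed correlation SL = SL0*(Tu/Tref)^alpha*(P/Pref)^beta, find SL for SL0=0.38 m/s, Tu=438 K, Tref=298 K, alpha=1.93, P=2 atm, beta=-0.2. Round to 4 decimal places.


SL = SL0 * (Tu/Tref)^alpha * (P/Pref)^beta
T ratio = 438/298 = 1.46979866
(T ratio)^alpha = 1.46979866^1.93 = 2.102847
(P/Pref)^beta = 2^(-0.2) = 0.870551
SL = 0.38 * 2.102847 * 0.870551 = 0.6956 m/s


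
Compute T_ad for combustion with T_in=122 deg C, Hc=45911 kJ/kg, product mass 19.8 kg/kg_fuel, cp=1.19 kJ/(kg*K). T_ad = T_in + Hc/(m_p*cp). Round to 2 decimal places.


T_ad = T_in + Hc / (m_p * cp)
Denominator = 19.8 * 1.19 = 23.5620
Temperature rise = 45911 / 23.5620 = 1948.52 K
T_ad = 122 + 1948.52 = 2070.52 deg C


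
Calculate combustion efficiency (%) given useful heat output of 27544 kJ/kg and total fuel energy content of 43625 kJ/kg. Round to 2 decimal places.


Efficiency = (Q_useful / Q_fuel) * 100
Efficiency = (27544 / 43625) * 100
Efficiency = 0.6314 * 100 = 63.14%


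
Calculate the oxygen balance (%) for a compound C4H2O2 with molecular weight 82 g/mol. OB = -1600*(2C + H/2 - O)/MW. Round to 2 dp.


OB = -1600 * (2C + H/2 - O) / MW
Inner = 2*4 + 2/2 - 2 = 7.00
OB = -1600 * 7.00 / 82 = -136.59%


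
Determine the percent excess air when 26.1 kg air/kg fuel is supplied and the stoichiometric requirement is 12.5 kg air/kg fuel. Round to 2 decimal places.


Excess air = actual - stoichiometric = 26.1 - 12.5 = 13.60 kg/kg fuel
Excess air % = (excess / stoich) * 100 = (13.60 / 12.5) * 100 = 108.80%


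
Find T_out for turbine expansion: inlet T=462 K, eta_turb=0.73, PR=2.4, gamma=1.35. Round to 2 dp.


T_out = T_in * (1 - eta * (1 - PR^(-(gamma-1)/gamma)))
Exponent = -(1.35-1)/1.35 = -0.25925926
PR^exp = 2.4^(-0.25925926) = 0.79694200
Factor = 1 - 0.73*(1 - 0.79694200) = 0.85176766
T_out = 462 * 0.85176766 = 393.52 K


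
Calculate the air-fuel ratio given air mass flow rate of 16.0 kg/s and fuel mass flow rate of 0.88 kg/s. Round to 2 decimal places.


AFR = m_air / m_fuel
AFR = 16.0 / 0.88 = 18.18


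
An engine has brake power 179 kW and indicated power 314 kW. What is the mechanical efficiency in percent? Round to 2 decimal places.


eta_mech = (BP / IP) * 100
Ratio = 179 / 314 = 0.5701
eta_mech = 0.5701 * 100 = 57.01%


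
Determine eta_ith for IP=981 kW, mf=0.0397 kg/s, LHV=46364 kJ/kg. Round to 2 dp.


eta_ith = (IP / (mf * LHV)) * 100
Denominator = 0.0397 * 46364 = 1840.6508 kW
eta_ith = (981 / 1840.6508) * 100 = 53.30%


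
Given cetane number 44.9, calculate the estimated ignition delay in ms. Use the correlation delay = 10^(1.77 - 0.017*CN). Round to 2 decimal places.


delay = 10^(1.77 - 0.017*CN)
Exponent = 1.77 - 0.017*44.9 = 1.0067
delay = 10^1.0067 = 10.16 ms


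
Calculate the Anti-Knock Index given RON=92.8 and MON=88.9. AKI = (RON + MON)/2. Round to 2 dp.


AKI = (RON + MON) / 2
AKI = (92.8 + 88.9) / 2
AKI = 181.7 / 2 = 90.85


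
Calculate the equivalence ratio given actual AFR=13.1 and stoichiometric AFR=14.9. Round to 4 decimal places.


phi = AFR_stoich / AFR_actual
phi = 14.9 / 13.1 = 1.1374


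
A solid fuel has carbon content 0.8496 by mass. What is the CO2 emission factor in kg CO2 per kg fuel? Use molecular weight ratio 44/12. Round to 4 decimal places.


EF = C_frac * (M_CO2 / M_C)
EF = 0.8496 * (44/12)
EF = 0.8496 * 3.666667 = 3.1152 kg_CO2/kg_fuel


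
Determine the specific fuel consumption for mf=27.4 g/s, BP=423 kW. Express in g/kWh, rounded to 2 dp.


SFC = (mf / BP) * 3600
Rate = 27.4 / 423 = 0.064775 g/(s*kW)
SFC = 0.064775 * 3600 = 233.19 g/kWh


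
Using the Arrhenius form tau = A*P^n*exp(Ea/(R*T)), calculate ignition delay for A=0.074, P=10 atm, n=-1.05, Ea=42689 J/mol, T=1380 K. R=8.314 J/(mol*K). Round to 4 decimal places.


tau = A * P^n * exp(Ea/(R*T))
P^n = 10^(-1.05) = 0.08912509
Ea/(R*T) = 42689/(8.314*1380) = 3.720719
exp(Ea/(R*T)) = 41.294075
tau = 0.074 * 0.08912509 * 41.294075 = 0.2723 ms
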